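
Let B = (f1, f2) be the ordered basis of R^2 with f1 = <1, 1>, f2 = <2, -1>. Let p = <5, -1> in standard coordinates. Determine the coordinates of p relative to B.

Write p = c_1 f1 + c_2 f2 and solve for the c_i.
System: c_1 + 2c_2 = 5, c_1 - c_2 = -1; solving gives c_1 = 1, c_2 = 2.
Check: f1 + 2f2 = <5, -1>.

<1, 2>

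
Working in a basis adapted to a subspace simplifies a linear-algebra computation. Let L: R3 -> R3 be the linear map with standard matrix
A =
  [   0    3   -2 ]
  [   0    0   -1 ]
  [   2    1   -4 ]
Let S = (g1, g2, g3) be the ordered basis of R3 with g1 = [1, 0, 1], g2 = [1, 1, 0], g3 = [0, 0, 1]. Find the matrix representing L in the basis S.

Let P have columns g1, ..., g3. Then [L]_S = P^(-1) A P.
Here det P = 1, so P^(-1) is integer; computing A P first and then P^(-1)(A P) gives [[-1, 3, -1], [-1, 0, -1], [-1, 0, -3]].

[[-1, 3, -1], [-1, 0, -1], [-1, 0, -3]]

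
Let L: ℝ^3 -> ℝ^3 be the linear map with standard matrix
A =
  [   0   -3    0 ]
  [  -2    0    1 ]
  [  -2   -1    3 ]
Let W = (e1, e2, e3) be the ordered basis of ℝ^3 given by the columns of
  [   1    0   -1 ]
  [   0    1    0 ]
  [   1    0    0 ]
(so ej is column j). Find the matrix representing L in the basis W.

[[1, -1, 2], [-1, 0, 2], [1, 2, 2]]

With P the matrix whose columns are e1, ..., e3, [L]_W = P^(-1) A P.
Column by column: L(e1) = A e1 = [0, -1, 1]; its W-coordinates [1, -1, 1] give column 1.
Continuing for each basis vector yields [L]_W = [[1, -1, 2], [-1, 0, 2], [1, 2, 2]].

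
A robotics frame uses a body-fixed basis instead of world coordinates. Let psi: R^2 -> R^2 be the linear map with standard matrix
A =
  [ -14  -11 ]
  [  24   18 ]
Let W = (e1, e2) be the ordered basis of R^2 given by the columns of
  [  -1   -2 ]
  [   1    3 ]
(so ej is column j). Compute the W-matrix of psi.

[[3, 3], [-3, 1]]

Let P have columns e1, e2. Then [psi]_W = P^(-1) A P.
Here det P = -1, so P^(-1) is integer; computing A P first and then P^(-1)(A P) gives [[3, 3], [-3, 1]].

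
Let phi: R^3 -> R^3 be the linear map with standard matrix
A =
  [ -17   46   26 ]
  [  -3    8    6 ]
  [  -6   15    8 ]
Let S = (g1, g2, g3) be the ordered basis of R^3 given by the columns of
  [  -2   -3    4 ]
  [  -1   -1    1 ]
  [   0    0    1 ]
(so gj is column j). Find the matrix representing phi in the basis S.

[[-3, -1, -1], [2, 3, -2], [-3, 3, -1]]

Let P have columns g1, ..., g3. Then [phi]_S = P^(-1) A P.
Here det P = -1, so P^(-1) is integer; computing A P first and then P^(-1)(A P) gives [[-3, -1, -1], [2, 3, -2], [-3, 3, -1]].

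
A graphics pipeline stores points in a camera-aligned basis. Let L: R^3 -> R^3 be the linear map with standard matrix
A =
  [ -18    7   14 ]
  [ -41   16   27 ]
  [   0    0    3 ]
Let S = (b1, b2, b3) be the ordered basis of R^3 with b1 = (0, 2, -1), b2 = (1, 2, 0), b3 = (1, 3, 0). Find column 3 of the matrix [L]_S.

Column 3 of [L]_S is the S-coordinate vector of L(b3).
In standard coordinates L(b3) = A b3 = (3, 7, 0).
Converting to S: (3, 7, 0) = 0·b1 + 2b2 + b3, so the coordinate vector is (0, 2, 1).

(0, 2, 1)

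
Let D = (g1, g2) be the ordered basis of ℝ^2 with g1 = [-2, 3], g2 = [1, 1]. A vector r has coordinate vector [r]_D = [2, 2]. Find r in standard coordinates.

[-2, 8]

r = M [r]_D, where M has columns g1, g2.
Carrying out the matrix-vector product, r = [-2, 8].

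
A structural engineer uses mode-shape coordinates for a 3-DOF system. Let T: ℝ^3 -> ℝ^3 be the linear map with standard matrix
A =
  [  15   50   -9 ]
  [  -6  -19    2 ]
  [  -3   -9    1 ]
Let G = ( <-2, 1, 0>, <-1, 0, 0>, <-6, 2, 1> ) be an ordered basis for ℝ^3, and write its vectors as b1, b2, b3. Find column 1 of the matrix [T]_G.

<-1, 0, -3>

Column 1 of [T]_G is the G-coordinate vector of T(b1).
In standard coordinates T(b1) = A b1 = <20, -7, -3>.
Converting to G: <20, -7, -3> = -b1 + 0·b2 - 3b3, so the coordinate vector is <-1, 0, -3>.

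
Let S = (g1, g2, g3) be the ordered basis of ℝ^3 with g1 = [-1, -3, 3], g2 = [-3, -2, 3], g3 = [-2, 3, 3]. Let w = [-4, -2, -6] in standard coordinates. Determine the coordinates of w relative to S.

[-4, 4, -2]

We seek scalars with c_1 g1 + ... + c_3 g3 = w; equivalently solve M c = w where the columns of M are g1, ..., g3.
Gaussian elimination on [M | w] yields c = (-4, 4, -2).
Check: -4g1 + 4g2 - 2g3 = [-4, -2, -6].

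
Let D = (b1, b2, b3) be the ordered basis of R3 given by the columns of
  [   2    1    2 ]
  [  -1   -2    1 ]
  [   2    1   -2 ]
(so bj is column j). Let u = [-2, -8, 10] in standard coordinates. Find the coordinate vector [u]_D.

Write u = c_1 b1 + ... + c_3 b3 and solve for the c_i.
Gaussian elimination on [M | u] yields c = (1, 2, -3).
Check: b1 + 2b2 - 3b3 = [-2, -8, 10].

[1, 2, -3]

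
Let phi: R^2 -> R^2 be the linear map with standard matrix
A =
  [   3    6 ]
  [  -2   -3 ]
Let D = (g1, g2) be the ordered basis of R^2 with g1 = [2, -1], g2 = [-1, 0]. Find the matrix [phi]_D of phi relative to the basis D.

[[1, -2], [2, -1]]

Let P have columns g1, g2. Then [phi]_D = P^(-1) A P.
Here det P = -1, so P^(-1) is integer; computing A P first and then P^(-1)(A P) gives [[1, -2], [2, -1]].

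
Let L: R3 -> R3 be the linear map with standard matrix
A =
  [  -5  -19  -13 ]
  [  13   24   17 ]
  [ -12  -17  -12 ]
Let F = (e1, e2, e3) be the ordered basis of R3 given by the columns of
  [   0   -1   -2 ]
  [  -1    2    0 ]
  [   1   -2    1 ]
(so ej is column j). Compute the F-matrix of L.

With P the matrix whose columns are e1, ..., e3, [L]_F = P^(-1) A P.
Column by column: L(e1) = A e1 = [6, -7, 5]; its F-coordinates [3, -2, -2] give column 1.
Continuing for each basis vector yields [L]_F = [[3, 1, 3], [-2, 1, -3], [-2, 3, 3]].

[[3, 1, 3], [-2, 1, -3], [-2, 3, 3]]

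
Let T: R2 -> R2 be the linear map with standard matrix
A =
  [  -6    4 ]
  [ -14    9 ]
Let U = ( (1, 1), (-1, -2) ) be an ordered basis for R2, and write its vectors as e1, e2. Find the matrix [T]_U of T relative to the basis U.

[[1, 0], [3, 2]]

With P the matrix whose columns are e1, e2, [T]_U = P^(-1) A P.
Column by column: T(e1) = A e1 = (-2, -5); its U-coordinates (1, 3) give column 1.
Continuing for each basis vector yields [T]_U = [[1, 0], [3, 2]].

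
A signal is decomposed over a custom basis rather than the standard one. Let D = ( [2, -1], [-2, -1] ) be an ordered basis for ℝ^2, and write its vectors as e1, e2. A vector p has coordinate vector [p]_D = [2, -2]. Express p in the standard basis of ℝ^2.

[8, 0]

By definition p = 2e1 - 2e2.
Summing componentwise gives [8, 0].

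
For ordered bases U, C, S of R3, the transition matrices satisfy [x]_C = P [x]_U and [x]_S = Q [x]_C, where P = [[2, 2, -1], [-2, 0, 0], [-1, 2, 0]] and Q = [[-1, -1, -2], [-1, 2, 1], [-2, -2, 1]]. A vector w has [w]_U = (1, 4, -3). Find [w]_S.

Composing the changes, [w]_S = Q P [w]_U.
Q P = [[2, -6, 1], [-7, 0, 1], [-1, -2, 2]]; applying this to (1, 4, -3) gives (-25, -10, -15).

(-25, -10, -15)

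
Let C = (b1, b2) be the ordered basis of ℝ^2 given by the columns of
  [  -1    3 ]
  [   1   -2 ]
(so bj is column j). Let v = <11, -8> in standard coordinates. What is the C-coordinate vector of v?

We seek scalars with c_1 b1 + c_2 b2 = v; equivalently solve M c = v where the columns of M are b1, b2.
System: -c_1 + 3c_2 = 11, c_1 - 2c_2 = -8; solving gives c_1 = -2, c_2 = 3.
Check: -2b1 + 3b2 = <11, -8>.

<-2, 3>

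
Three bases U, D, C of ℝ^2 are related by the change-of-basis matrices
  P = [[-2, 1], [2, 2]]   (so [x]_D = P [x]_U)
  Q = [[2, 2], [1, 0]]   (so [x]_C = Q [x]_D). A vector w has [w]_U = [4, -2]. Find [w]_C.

Apply P to get D-coordinates [-10, 4], then Q to get C-coordinates.
The result is [w]_C = [-12, -10].

[-12, -10]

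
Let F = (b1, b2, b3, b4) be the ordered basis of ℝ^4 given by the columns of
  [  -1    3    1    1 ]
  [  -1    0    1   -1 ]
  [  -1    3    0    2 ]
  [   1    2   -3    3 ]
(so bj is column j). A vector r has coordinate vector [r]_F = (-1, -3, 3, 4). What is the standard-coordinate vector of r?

The coordinates say r = -b1 - 3b2 + 3b3 + 4b4; adding the scaled basis vectors gives (-1, 0, 0, -4).

(-1, 0, 0, -4)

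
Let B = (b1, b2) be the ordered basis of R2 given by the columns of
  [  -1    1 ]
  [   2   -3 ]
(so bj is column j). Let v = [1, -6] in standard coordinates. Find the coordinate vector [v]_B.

[3, 4]

[v]_B is the unique c with M c = v, where M has columns b1, b2.
System: -c_1 + c_2 = 1, 2c_1 - 3c_2 = -6; solving gives c_1 = 3, c_2 = 4.
Check: 3b1 + 4b2 = [1, -6].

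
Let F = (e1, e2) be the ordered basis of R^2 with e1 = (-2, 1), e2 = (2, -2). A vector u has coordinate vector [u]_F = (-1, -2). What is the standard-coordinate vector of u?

(-2, 3)

The coordinates say u = -e1 - 2e2; adding the scaled basis vectors gives (-2, 3).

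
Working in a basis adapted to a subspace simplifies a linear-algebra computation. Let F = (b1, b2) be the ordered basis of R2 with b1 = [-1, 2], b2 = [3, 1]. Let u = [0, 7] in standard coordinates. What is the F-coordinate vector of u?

Write u = c_1 b1 + c_2 b2 and solve for the c_i.
System: -c_1 + 3c_2 = 0, 2c_1 + c_2 = 7; solving gives c_1 = 3, c_2 = 1.
Check: 3b1 + b2 = [0, 7].

[3, 1]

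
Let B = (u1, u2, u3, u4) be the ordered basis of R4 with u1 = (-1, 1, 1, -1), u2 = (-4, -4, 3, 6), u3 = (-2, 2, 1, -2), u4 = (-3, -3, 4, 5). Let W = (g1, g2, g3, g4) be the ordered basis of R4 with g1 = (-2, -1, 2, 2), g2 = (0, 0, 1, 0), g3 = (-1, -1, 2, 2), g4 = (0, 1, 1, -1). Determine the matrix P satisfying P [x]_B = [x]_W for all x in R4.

Let M have columns uj and N have columns gj. Then for every x, N [x]_W = x = M [x]_B, so P = N^(-1) M.
Since det N = -1, N^(-1) has integer entries; multiplying gives P = [[1, 2, 2, 1], [0, 1, -1, 1], [-1, 0, -2, 1], [1, -2, 2, -1]].

[[1, 2, 2, 1], [0, 1, -1, 1], [-1, 0, -2, 1], [1, -2, 2, -1]]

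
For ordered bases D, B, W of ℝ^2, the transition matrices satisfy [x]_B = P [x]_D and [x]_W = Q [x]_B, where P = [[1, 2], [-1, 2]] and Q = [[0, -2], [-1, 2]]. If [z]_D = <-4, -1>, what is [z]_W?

<-4, 10>

Apply P to get B-coordinates <-6, 2>, then Q to get W-coordinates.
The result is [z]_W = <-4, 10>.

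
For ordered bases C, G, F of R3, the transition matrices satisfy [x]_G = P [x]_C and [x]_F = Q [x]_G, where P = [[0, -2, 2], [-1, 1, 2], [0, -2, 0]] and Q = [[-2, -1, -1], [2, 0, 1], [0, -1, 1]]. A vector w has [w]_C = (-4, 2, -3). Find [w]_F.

First [w]_G = P [w]_C = (-10, 0, -4).
Then [w]_F = Q [w]_G = (24, -24, -4).

(24, -24, -4)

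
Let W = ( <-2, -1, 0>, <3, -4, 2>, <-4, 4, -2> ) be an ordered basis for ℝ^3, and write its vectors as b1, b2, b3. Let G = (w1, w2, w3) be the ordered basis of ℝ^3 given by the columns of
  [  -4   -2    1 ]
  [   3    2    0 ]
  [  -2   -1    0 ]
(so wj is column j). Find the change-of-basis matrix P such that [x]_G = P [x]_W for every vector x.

[[1, 0, 0], [-2, -2, 2], [-2, -1, 0]]

Take x = bj: its W-coordinates are the j-th standard unit vector, so P e_j — column j of P — equals [bj]_G.
b1 = w1 - 2w2 - 2w3, giving column 1 = <1, -2, -2>; repeating for each j gives P = [[1, 0, 0], [-2, -2, 2], [-2, -1, 0]].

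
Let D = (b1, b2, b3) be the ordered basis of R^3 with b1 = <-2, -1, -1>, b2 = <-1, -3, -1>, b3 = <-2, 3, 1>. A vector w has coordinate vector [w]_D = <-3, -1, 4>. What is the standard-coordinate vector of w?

The coordinates say w = -3b1 - b2 + 4b3; adding the scaled basis vectors gives <-1, 18, 8>.

<-1, 18, 8>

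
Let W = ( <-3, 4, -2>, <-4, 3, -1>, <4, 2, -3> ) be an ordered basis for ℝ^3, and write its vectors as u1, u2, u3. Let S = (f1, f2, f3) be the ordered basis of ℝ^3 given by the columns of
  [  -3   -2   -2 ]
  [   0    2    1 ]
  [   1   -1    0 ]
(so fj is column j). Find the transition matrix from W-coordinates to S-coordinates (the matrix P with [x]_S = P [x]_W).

[[-1, 0, -2], [1, 1, 1], [2, 1, 0]]

Let M have columns uj and N have columns fj. Then for every x, N [x]_S = x = M [x]_W, so P = N^(-1) M.
Since det N = -1, N^(-1) has integer entries; multiplying gives P = [[-1, 0, -2], [1, 1, 1], [2, 1, 0]].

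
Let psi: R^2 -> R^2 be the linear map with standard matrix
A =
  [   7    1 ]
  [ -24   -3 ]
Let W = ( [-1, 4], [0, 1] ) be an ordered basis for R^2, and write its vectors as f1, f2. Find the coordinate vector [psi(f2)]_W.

[-1, 1]

Column 2 of [psi]_W is the W-coordinate vector of psi(f2).
In standard coordinates psi(f2) = A f2 = [1, -3].
Converting to W: [1, -3] = -f1 + f2, so the coordinate vector is [-1, 1].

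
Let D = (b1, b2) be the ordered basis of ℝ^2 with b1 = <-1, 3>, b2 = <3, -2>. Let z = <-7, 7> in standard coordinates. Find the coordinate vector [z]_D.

[z]_D is the unique c with M c = z, where M has columns b1, b2.
System: -c_1 + 3c_2 = -7, 3c_1 - 2c_2 = 7; solving gives c_1 = 1, c_2 = -2.
Check: b1 - 2b2 = <-7, 7>.

<1, -2>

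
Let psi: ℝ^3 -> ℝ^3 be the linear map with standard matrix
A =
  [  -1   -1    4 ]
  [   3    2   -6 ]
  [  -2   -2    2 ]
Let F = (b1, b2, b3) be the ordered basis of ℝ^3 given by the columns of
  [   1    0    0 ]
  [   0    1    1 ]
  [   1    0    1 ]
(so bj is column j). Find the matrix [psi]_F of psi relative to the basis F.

With P the matrix whose columns are b1, ..., b3, [psi]_F = P^(-1) A P.
Column by column: psi(b1) = A b1 = [3, -3, 0]; its F-coordinates [3, 0, -3] give column 1.
Continuing for each basis vector yields [psi]_F = [[3, -1, 3], [0, 3, -1], [-3, -1, -3]].

[[3, -1, 3], [0, 3, -1], [-3, -1, -3]]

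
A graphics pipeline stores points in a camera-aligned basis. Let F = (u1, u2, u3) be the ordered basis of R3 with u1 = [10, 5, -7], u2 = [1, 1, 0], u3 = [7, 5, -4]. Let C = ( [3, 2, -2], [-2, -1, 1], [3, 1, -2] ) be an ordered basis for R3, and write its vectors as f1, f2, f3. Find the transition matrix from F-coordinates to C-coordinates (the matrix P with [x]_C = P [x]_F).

Take x = uj: its F-coordinates are the j-th standard unit vector, so P e_j — column j of P — equals [uj]_C.
u1 = 2f1 + f2 + 2f3, giving column 1 = [2, 1, 2]; repeating for each j gives P = [[2, 0, 2], [1, -2, -2], [2, -1, -1]].

[[2, 0, 2], [1, -2, -2], [2, -1, -1]]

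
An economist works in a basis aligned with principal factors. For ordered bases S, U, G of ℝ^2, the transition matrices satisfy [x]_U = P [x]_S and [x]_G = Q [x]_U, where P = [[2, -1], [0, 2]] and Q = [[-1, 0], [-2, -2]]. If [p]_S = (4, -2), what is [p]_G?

Composing the changes, [p]_G = Q P [p]_S.
Q P = [[-2, 1], [-4, -2]]; applying this to (4, -2) gives (-10, -12).

(-10, -12)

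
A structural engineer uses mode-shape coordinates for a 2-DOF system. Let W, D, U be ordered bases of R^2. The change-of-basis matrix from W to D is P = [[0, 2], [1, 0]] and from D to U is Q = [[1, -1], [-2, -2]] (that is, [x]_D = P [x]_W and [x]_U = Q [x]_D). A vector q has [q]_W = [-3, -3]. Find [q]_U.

First [q]_D = P [q]_W = [-6, -3].
Then [q]_U = Q [q]_D = [-3, 18].

[-3, 18]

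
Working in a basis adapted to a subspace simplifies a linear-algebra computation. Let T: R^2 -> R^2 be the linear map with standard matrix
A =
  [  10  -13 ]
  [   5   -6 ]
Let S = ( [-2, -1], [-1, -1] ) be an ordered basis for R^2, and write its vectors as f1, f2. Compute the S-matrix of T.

[[3, -2], [1, 1]]

With P the matrix whose columns are f1, f2, [T]_S = P^(-1) A P.
Column by column: T(f1) = A f1 = [-7, -4]; its S-coordinates [3, 1] give column 1.
Continuing for each basis vector yields [T]_S = [[3, -2], [1, 1]].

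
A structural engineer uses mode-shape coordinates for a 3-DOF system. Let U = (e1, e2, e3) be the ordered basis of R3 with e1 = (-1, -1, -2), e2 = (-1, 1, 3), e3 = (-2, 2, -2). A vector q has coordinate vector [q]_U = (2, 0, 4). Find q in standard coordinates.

By definition q = 2e1 + 0·e2 + 4e3.
Summing componentwise gives (-10, 6, -12).

(-10, 6, -12)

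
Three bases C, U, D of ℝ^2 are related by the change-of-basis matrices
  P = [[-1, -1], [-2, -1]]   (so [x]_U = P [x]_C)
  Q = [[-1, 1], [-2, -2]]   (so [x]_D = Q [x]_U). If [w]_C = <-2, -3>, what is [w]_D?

<2, -24>

First [w]_U = P [w]_C = <5, 7>.
Then [w]_D = Q [w]_U = <2, -24>.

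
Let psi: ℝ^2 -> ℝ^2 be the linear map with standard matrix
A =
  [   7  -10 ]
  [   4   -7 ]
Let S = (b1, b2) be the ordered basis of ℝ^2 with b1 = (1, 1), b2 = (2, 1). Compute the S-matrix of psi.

[[-3, -2], [0, 3]]

The j-th column of [psi]_S is [psi(bj)]_S.
psi(b1) = A b1 = (-3, -3) = -3b1 + 0·b2, so column 1 is (-3, 0).
Repeating for b2 and assembling the columns gives [[-3, -2], [0, 3]].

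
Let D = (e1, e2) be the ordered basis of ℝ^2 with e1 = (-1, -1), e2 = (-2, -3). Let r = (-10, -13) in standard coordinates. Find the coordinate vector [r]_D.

(4, 3)

[r]_D is the unique c with M c = r, where M has columns e1, e2.
System: -c_1 - 2c_2 = -10, -c_1 - 3c_2 = -13; solving gives c_1 = 4, c_2 = 3.
Check: 4e1 + 3e2 = (-10, -13).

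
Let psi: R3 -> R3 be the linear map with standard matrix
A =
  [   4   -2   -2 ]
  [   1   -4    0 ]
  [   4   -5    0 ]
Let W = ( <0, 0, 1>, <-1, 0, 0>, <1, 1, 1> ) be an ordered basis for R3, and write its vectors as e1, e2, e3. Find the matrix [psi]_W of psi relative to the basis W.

[[0, -3, 2], [2, 3, -3], [0, -1, -3]]

The j-th column of [psi]_W is [psi(ej)]_W.
psi(e1) = A e1 = <-2, 0, 0> = 0·e1 + 2e2 + 0·e3, so column 1 is <0, 2, 0>.
Repeating for e2, e3 and assembling the columns gives [[0, -3, 2], [2, 3, -3], [0, -1, -3]].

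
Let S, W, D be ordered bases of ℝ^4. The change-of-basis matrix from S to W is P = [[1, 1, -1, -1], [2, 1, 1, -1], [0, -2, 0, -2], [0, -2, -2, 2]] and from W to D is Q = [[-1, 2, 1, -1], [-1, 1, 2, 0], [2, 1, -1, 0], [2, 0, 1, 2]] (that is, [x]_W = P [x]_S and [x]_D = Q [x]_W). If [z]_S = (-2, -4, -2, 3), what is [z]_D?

(-35, -2, -29, 24)

Composing the changes, [z]_D = Q P [z]_S.
Q P = [[3, 1, 5, -5], [1, -4, 2, -4], [4, 5, -1, -1], [2, -4, -6, 0]]; applying this to (-2, -4, -2, 3) gives (-35, -2, -29, 24).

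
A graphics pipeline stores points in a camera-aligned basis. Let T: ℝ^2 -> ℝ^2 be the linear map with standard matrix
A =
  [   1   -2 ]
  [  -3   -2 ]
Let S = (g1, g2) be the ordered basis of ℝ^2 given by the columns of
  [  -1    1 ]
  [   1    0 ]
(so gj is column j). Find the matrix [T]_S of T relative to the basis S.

With P the matrix whose columns are g1, g2, [T]_S = P^(-1) A P.
Column by column: T(g1) = A g1 = (-3, 1); its S-coordinates (1, -2) give column 1.
Continuing for each basis vector yields [T]_S = [[1, -3], [-2, -2]].

[[1, -3], [-2, -2]]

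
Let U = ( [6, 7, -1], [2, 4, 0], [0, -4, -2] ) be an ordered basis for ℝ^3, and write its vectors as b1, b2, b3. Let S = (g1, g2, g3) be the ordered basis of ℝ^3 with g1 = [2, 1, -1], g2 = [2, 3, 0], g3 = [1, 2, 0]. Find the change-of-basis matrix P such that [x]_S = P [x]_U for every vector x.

Take x = bj: its U-coordinates are the j-th standard unit vector, so P e_j — column j of P — equals [bj]_S.
b1 = g1 + 2g2 + 0·g3, giving column 1 = [1, 2, 0]; repeating for each j gives P = [[1, 0, 2], [2, 0, -2], [0, 2, 0]].

[[1, 0, 2], [2, 0, -2], [0, 2, 0]]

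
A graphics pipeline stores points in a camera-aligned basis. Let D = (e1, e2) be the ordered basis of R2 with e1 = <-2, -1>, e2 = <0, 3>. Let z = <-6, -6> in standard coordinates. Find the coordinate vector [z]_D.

[z]_D is the unique c with M c = z, where M has columns e1, e2.
System: -2c_1 + 0c_2 = -6, -c_1 + 3c_2 = -6; solving gives c_1 = 3, c_2 = -1.
Check: 3e1 - e2 = <-6, -6>.

<3, -1>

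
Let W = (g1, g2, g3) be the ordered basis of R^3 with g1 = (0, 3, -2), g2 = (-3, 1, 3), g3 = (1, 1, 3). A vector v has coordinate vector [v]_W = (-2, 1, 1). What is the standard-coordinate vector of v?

The coordinates say v = -2g1 + g2 + g3; adding the scaled basis vectors gives (-2, -4, 10).

(-2, -4, 10)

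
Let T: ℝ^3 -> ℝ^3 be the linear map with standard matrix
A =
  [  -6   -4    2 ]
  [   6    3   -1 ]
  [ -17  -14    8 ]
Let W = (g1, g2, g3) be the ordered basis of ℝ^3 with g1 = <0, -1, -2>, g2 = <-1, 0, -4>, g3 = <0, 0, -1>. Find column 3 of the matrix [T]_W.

Compute T(g3) = A g3 = <-2, 1, -8> in standard coordinates.
Then write this in W-coordinates: solve for y in y_1 g1 + ... + y_3 g3 = <-2, 1, -8>.
This gives y = <-1, 2, 2>, which is column 3 of [T]_W.

<-1, 2, 2>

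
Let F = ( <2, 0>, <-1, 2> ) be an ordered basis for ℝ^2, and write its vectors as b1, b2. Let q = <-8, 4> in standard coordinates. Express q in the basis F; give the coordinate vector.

We seek scalars with c_1 b1 + c_2 b2 = q; equivalently solve M c = q where the columns of M are b1, b2.
System: 2c_1 - c_2 = -8, 0c_1 + 2c_2 = 4; solving gives c_1 = -3, c_2 = 2.
Check: -3b1 + 2b2 = <-8, 4>.

<-3, 2>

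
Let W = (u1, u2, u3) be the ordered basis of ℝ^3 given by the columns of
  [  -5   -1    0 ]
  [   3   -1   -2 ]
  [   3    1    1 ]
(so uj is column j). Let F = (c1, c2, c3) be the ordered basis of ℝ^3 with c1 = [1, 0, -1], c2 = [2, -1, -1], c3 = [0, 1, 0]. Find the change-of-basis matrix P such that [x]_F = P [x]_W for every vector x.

[[-1, -1, -2], [-2, 0, 1], [1, -1, -1]]

Take x = uj: its W-coordinates are the j-th standard unit vector, so P e_j — column j of P — equals [uj]_F.
u1 = -c1 - 2c2 + c3, giving column 1 = [-1, -2, 1]; repeating for each j gives P = [[-1, -1, -2], [-2, 0, 1], [1, -1, -1]].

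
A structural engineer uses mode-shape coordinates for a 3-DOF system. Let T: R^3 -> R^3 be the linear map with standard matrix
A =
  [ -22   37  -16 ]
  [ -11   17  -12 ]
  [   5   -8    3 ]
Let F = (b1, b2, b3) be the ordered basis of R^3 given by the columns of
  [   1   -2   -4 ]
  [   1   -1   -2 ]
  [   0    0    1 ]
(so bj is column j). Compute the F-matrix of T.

Let P have columns b1, ..., b3. Then [T]_F = P^(-1) A P.
Here det P = 1, so P^(-1) is integer; computing A P first and then P^(-1)(A P) gives [[-3, 3, -2], [-3, 2, 2], [-3, -2, -1]].

[[-3, 3, -2], [-3, 2, 2], [-3, -2, -1]]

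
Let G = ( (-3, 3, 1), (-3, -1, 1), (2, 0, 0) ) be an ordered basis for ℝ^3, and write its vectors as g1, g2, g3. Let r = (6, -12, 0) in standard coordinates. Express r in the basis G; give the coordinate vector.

[r]_G is the unique c with M c = r, where M has columns g1, ..., g3.
Row-reducing the augmented matrix [M | r] gives c = (-3, 3, 3).
Check: -3g1 + 3g2 + 3g3 = (6, -12, 0).

(-3, 3, 3)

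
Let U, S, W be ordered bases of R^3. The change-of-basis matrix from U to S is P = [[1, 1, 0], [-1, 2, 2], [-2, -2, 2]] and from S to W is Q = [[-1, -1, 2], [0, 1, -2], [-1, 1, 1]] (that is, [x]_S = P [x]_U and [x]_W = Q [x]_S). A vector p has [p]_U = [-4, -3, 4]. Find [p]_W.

Composing the changes, [p]_W = Q P [p]_U.
Q P = [[-4, -7, 2], [3, 6, -2], [-4, -1, 4]]; applying this to [-4, -3, 4] gives [45, -38, 35].

[45, -38, 35]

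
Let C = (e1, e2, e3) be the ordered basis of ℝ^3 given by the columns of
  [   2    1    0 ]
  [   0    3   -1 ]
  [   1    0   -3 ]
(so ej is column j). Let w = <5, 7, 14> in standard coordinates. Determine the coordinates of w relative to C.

We seek scalars with c_1 e1 + ... + c_3 e3 = w; equivalently solve M c = w where the columns of M are e1, ..., e3.
Solving this 3x3 system gives c = (2, 1, -4).
Check: 2e1 + e2 - 4e3 = <5, 7, 14>.

<2, 1, -4>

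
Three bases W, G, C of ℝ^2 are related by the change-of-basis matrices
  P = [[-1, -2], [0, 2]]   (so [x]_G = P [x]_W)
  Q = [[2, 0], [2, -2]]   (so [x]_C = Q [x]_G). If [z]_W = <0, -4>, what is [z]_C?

<16, 32>

First [z]_G = P [z]_W = <8, -8>.
Then [z]_C = Q [z]_G = <16, 32>.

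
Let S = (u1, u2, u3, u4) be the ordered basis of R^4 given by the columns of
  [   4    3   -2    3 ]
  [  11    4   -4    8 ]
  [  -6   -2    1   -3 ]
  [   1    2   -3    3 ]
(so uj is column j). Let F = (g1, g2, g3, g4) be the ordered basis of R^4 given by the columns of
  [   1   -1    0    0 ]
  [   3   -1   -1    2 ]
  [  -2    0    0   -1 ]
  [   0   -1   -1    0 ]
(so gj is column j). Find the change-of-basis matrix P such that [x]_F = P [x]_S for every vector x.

Column j of P is [uj]_F, since P maps S-coordinates to F-coordinates.
Expressing u1 in F: u1 = 2g1 - 2g2 + g3 + 2g4, so column 1 of P is [2, -2, 1, 2].
Doing the same for each uj gives P = [[2, 2, -1, 1], [-2, -1, 1, -2], [1, -1, 2, -1], [2, -2, 1, 1]].

[[2, 2, -1, 1], [-2, -1, 1, -2], [1, -1, 2, -1], [2, -2, 1, 1]]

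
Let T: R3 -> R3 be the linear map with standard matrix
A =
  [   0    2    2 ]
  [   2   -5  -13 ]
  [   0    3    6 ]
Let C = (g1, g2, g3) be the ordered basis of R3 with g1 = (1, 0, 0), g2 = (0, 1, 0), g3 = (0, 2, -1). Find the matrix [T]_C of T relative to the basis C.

The j-th column of [T]_C is [T(gj)]_C.
T(g1) = A g1 = (0, 2, 0) = 0·g1 + 2g2 + 0·g3, so column 1 is (0, 2, 0).
Repeating for g2, g3 and assembling the columns gives [[0, 2, 2], [2, 1, 3], [0, -3, 0]].

[[0, 2, 2], [2, 1, 3], [0, -3, 0]]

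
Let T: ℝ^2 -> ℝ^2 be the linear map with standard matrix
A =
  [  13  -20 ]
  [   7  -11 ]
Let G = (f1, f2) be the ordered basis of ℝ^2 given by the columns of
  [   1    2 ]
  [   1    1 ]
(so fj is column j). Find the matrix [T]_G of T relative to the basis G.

With P the matrix whose columns are f1, f2, [T]_G = P^(-1) A P.
Column by column: T(f1) = A f1 = <-7, -4>; its G-coordinates <-1, -3> give column 1.
Continuing for each basis vector yields [T]_G = [[-1, 0], [-3, 3]].

[[-1, 0], [-3, 3]]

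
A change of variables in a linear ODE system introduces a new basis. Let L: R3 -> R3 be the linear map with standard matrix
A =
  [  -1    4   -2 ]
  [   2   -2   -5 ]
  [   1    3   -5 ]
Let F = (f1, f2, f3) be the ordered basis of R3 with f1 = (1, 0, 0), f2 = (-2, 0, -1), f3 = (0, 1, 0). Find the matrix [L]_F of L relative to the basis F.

[[-3, -2, -2], [-1, -3, -3], [2, 1, -2]]

Let P have columns f1, ..., f3. Then [L]_F = P^(-1) A P.
Here det P = 1, so P^(-1) is integer; computing A P first and then P^(-1)(A P) gives [[-3, -2, -2], [-1, -3, -3], [2, 1, -2]].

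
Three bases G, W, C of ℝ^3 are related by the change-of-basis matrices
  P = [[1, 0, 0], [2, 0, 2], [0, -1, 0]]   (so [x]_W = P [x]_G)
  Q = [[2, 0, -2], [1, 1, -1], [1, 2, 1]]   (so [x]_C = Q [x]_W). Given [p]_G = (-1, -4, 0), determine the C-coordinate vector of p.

Composing the changes, [p]_C = Q P [p]_G.
Q P = [[2, 2, 0], [3, 1, 2], [5, -1, 4]]; applying this to (-1, -4, 0) gives (-10, -7, -1).

(-10, -7, -1)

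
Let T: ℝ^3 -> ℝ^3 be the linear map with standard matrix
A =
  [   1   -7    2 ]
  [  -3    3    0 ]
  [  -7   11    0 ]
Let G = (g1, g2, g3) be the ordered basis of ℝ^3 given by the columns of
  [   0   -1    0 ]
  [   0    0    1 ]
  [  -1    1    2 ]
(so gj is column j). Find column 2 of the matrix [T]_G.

(-2, -1, 3)

Column 2 of [T]_G is the G-coordinate vector of T(g2).
In standard coordinates T(g2) = A g2 = (1, 3, 7).
Converting to G: (1, 3, 7) = -2g1 - g2 + 3g3, so the coordinate vector is (-2, -1, 3).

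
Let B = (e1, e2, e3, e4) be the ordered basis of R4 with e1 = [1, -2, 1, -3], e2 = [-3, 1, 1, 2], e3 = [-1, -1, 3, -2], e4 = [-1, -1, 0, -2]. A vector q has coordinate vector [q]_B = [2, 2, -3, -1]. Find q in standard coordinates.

The coordinates say q = 2e1 + 2e2 - 3e3 - e4; adding the scaled basis vectors gives [0, 2, -5, 6].

[0, 2, -5, 6]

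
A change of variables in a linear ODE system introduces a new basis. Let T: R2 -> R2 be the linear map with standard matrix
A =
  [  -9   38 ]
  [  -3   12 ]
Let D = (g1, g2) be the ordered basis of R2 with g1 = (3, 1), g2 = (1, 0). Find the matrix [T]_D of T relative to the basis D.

[[3, -3], [2, 0]]

The j-th column of [T]_D is [T(gj)]_D.
T(g1) = A g1 = (11, 3) = 3g1 + 2g2, so column 1 is (3, 2).
Repeating for g2 and assembling the columns gives [[3, -3], [2, 0]].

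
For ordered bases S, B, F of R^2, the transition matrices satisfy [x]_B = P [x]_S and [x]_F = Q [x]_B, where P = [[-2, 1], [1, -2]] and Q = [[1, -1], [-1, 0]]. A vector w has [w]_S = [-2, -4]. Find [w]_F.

[-6, 0]

Composing the changes, [w]_F = Q P [w]_S.
Q P = [[-3, 3], [2, -1]]; applying this to [-2, -4] gives [-6, 0].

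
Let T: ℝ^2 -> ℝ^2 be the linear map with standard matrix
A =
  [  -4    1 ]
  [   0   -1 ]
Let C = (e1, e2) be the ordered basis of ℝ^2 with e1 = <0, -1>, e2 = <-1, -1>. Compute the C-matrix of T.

[[-2, 2], [1, -3]]

The j-th column of [T]_C is [T(ej)]_C.
T(e1) = A e1 = <-1, 1> = -2e1 + e2, so column 1 is <-2, 1>.
Repeating for e2 and assembling the columns gives [[-2, 2], [1, -3]].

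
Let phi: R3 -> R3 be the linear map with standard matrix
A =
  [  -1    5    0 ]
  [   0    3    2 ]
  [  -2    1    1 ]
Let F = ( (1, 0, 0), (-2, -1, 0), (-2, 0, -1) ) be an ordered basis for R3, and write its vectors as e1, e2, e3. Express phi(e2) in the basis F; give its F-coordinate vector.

(-3, 3, -3)

Column 2 of [phi]_F is the F-coordinate vector of phi(e2).
In standard coordinates phi(e2) = A e2 = (-3, -3, 3).
Converting to F: (-3, -3, 3) = -3e1 + 3e2 - 3e3, so the coordinate vector is (-3, 3, -3).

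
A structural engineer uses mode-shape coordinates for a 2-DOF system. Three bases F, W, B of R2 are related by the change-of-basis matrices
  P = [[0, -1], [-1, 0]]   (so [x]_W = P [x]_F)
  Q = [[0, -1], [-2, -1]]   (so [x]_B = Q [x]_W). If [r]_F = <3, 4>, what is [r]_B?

First [r]_W = P [r]_F = <-4, -3>.
Then [r]_B = Q [r]_W = <3, 11>.

<3, 11>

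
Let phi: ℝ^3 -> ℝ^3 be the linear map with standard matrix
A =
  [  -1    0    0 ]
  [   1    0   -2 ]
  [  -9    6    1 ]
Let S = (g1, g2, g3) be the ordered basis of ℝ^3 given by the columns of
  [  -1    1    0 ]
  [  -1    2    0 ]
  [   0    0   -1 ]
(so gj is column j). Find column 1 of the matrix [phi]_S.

<-3, -2, -3>

Column 1 of [phi]_S is the S-coordinate vector of phi(g1).
In standard coordinates phi(g1) = A g1 = <1, -1, 3>.
Converting to S: <1, -1, 3> = -3g1 - 2g2 - 3g3, so the coordinate vector is <-3, -2, -3>.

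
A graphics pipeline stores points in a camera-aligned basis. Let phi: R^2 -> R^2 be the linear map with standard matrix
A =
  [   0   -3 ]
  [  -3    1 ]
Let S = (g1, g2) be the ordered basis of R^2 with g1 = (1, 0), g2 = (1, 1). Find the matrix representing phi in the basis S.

[[3, -1], [-3, -2]]

Let P have columns g1, g2. Then [phi]_S = P^(-1) A P.
Here det P = 1, so P^(-1) is integer; computing A P first and then P^(-1)(A P) gives [[3, -1], [-3, -2]].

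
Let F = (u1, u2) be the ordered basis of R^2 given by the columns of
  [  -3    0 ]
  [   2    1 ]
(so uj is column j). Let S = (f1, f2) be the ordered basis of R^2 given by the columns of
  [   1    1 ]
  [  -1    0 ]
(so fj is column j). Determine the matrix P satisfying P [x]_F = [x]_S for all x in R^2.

[[-2, -1], [-1, 1]]

Column j of P is [uj]_S, since P maps F-coordinates to S-coordinates.
Expressing u1 in S: u1 = -2f1 - f2, so column 1 of P is <-2, -1>.
Doing the same for each uj gives P = [[-2, -1], [-1, 1]].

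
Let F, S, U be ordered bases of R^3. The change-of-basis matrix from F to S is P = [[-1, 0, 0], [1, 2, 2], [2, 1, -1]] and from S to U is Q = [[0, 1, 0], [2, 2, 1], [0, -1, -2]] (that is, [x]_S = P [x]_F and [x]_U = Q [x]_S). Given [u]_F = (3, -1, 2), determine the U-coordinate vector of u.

First [u]_S = P [u]_F = (-3, 5, 3).
Then [u]_U = Q [u]_S = (5, 7, -11).

(5, 7, -11)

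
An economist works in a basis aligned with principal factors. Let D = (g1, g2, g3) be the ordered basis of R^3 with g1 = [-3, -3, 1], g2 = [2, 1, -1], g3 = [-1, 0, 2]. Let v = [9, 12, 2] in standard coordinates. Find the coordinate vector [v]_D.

[-4, 0, 3]

We seek scalars with c_1 g1 + ... + c_3 g3 = v; equivalently solve M c = v where the columns of M are g1, ..., g3.
Solving this 3x3 system gives c = (-4, 0, 3).
Check: -4g1 + 0·g2 + 3g3 = [9, 12, 2].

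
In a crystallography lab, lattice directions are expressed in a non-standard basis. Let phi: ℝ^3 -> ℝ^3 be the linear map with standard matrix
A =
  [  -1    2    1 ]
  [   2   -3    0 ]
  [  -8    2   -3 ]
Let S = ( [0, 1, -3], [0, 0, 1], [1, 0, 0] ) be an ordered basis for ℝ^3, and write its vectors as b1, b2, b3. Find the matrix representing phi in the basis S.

Let P have columns b1, ..., b3. Then [phi]_S = P^(-1) A P.
Here det P = 1, so P^(-1) is integer; computing A P first and then P^(-1)(A P) gives [[-3, 0, 2], [2, -3, -2], [-1, 1, -1]].

[[-3, 0, 2], [2, -3, -2], [-1, 1, -1]]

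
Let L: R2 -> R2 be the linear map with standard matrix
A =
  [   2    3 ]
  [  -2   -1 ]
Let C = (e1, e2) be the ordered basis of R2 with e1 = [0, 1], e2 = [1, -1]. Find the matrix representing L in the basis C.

Let P have columns e1, e2. Then [L]_C = P^(-1) A P.
Here det P = -1, so P^(-1) is integer; computing A P first and then P^(-1)(A P) gives [[2, -2], [3, -1]].

[[2, -2], [3, -1]]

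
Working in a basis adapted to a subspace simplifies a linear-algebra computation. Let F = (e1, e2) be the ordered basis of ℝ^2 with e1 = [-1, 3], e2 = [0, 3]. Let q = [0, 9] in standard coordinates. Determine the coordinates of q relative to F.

[q]_F is the unique c with M c = q, where M has columns e1, e2.
System: -c_1 + 0c_2 = 0, 3c_1 + 3c_2 = 9; solving gives c_1 = 0, c_2 = 3.
Check: 0·e1 + 3e2 = [0, 9].

[0, 3]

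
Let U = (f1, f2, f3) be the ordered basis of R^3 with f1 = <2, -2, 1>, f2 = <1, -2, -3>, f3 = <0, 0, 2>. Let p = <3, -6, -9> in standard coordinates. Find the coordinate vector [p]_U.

<0, 3, 0>

We seek scalars with c_1 f1 + ... + c_3 f3 = p; equivalently solve M c = p where the columns of M are f1, ..., f3.
Gaussian elimination on [M | p] yields c = (0, 3, 0).
Check: 0·f1 + 3f2 + 0·f3 = <3, -6, -9>.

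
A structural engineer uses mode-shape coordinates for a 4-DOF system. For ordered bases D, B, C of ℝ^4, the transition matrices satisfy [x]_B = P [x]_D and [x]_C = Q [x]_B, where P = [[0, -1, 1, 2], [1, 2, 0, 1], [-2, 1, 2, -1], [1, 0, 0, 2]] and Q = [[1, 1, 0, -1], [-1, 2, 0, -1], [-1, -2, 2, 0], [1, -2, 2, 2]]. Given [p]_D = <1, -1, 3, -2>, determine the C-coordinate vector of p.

First [p]_B = P [p]_D = <0, -3, 5, -3>.
Then [p]_C = Q [p]_B = <0, -3, 16, 10>.

<0, -3, 16, 10>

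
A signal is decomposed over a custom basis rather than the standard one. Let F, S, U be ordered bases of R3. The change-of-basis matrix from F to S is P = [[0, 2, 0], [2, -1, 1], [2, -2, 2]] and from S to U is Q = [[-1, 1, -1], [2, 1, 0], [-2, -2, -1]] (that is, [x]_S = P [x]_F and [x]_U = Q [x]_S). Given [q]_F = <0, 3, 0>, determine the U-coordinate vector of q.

Apply P to get S-coordinates <6, -3, -6>, then Q to get U-coordinates.
The result is [q]_U = <-3, 9, 0>.

<-3, 9, 0>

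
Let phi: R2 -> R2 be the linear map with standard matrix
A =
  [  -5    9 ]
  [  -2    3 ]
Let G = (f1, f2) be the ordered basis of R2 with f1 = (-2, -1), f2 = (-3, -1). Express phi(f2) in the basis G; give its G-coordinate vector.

Column 2 of [phi]_G is the G-coordinate vector of phi(f2).
In standard coordinates phi(f2) = A f2 = (6, 3).
Converting to G: (6, 3) = -3f1 + 0·f2, so the coordinate vector is (-3, 0).

(-3, 0)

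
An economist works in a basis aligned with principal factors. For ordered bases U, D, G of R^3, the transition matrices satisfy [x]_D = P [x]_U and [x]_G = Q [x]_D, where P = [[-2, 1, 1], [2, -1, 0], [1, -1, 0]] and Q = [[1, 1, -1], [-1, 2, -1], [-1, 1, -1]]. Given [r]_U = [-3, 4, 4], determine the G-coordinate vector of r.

Apply P to get D-coordinates [14, -10, -7], then Q to get G-coordinates.
The result is [r]_G = [11, -27, -17].

[11, -27, -17]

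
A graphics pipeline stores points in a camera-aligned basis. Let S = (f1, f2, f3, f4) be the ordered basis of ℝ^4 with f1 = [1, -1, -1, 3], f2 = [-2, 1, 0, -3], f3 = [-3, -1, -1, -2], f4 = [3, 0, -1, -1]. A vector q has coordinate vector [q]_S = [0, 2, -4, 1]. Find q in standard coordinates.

q = M [q]_S, where M has columns f1, ..., f4.
Carrying out the matrix-vector product, q = [11, 6, 3, 1].

[11, 6, 3, 1]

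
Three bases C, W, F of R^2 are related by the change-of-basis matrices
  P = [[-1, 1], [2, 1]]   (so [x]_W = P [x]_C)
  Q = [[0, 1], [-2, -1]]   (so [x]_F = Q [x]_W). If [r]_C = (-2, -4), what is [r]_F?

(-8, 12)

Composing the changes, [r]_F = Q P [r]_C.
Q P = [[2, 1], [0, -3]]; applying this to (-2, -4) gives (-8, 12).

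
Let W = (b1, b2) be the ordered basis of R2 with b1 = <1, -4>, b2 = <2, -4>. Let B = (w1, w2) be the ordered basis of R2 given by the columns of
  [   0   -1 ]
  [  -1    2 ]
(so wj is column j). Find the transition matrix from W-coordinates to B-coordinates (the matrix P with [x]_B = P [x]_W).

[[2, 0], [-1, -2]]

Column j of P is [bj]_B, since P maps W-coordinates to B-coordinates.
Expressing b1 in B: b1 = 2w1 - w2, so column 1 of P is <2, -1>.
Doing the same for each bj gives P = [[2, 0], [-1, -2]].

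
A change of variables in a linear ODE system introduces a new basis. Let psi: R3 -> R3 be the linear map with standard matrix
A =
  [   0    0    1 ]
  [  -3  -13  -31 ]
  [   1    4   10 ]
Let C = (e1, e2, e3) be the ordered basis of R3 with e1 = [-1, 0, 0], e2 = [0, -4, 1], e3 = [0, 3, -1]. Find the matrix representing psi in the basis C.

[[0, -1, 1], [0, -3, 2], [1, 3, 0]]

Let P have columns e1, ..., e3. Then [psi]_C = P^(-1) A P.
Here det P = -1, so P^(-1) is integer; computing A P first and then P^(-1)(A P) gives [[0, -1, 1], [0, -3, 2], [1, 3, 0]].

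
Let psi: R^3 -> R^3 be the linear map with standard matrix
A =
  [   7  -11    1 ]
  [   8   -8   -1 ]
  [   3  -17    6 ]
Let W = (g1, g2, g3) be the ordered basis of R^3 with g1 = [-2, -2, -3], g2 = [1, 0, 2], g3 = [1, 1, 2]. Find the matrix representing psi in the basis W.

[[0, -3, 2], [2, 3, 0], [3, 0, 2]]

Let P have columns g1, ..., g3. Then [psi]_W = P^(-1) A P.
Here det P = 1, so P^(-1) is integer; computing A P first and then P^(-1)(A P) gives [[0, -3, 2], [2, 3, 0], [3, 0, 2]].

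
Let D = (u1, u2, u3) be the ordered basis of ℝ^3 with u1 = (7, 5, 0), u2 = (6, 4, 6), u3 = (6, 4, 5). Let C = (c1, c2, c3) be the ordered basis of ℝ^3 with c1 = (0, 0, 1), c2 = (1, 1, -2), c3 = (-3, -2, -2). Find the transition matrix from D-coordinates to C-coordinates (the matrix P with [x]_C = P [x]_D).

Let M have columns uj and N have columns cj. Then for every x, N [x]_C = x = M [x]_D, so P = N^(-1) M.
Since det N = 1, N^(-1) has integer entries; multiplying gives P = [[-2, 2, 1], [1, 0, 0], [-2, -2, -2]].

[[-2, 2, 1], [1, 0, 0], [-2, -2, -2]]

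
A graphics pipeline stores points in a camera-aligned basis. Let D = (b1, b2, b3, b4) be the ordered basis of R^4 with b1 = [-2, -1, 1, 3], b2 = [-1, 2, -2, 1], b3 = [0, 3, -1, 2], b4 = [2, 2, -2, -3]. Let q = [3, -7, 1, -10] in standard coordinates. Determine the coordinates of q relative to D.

[2, -1, -3, 3]

We seek scalars with c_1 b1 + ... + c_4 b4 = q; equivalently solve M c = q where the columns of M are b1, ..., b4.
Gaussian elimination on [M | q] yields c = (2, -1, -3, 3).
Check: 2b1 - b2 - 3b3 + 3b4 = [3, -7, 1, -10].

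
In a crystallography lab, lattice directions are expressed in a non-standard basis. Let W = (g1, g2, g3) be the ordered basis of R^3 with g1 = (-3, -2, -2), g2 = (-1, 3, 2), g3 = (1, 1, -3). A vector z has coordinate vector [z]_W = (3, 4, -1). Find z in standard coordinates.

The coordinates say z = 3g1 + 4g2 - g3; adding the scaled basis vectors gives (-14, 5, 5).

(-14, 5, 5)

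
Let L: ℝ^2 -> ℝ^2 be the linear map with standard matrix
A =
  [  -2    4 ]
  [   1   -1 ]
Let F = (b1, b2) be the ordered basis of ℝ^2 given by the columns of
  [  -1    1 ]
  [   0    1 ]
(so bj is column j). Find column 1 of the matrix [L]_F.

Column 1 of [L]_F is the F-coordinate vector of L(b1).
In standard coordinates L(b1) = A b1 = [2, -1].
Converting to F: [2, -1] = -3b1 - b2, so the coordinate vector is [-3, -1].

[-3, -1]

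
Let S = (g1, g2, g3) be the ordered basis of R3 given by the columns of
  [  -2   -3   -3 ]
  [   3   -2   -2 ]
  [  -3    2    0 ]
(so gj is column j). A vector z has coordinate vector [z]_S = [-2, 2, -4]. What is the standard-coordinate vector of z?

[10, -2, 10]

z = M [z]_S, where M has columns g1, ..., g3.
Carrying out the matrix-vector product, z = [10, -2, 10].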